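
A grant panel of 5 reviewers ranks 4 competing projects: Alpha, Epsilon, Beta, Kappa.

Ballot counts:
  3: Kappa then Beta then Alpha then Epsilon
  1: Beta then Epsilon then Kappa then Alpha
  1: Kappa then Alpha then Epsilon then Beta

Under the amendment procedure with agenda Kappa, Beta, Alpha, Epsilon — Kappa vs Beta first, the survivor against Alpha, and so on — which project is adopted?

Kappa

Round 1: Kappa vs Beta — 4–1, Kappa advances.
Round 2: Kappa vs Alpha — 5–0, Kappa advances.
Round 3: Kappa vs Epsilon — 4–1, Kappa advances.
The agenda winner is Kappa.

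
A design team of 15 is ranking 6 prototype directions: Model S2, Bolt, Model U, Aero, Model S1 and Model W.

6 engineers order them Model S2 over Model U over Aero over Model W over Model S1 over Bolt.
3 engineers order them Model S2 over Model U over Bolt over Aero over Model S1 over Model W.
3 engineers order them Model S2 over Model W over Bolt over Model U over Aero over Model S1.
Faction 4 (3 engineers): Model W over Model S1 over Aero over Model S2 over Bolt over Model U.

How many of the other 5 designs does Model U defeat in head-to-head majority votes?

Model U against each rival (15 engineers):
Model U–Model S2: Model S2 15–0.
Model U–Bolt: Model U 9–6.
Model U vs Aero: Model U wins 12–3.
Model U vs Model S1: Model U, 12–3.
Model U vs Model W: Model U preferred on 6+3 = 9 ballots; Model U wins 9–6.
Model U beats Bolt, Aero, Model S1, Model W; loses to Model S2 — 4 pairwise wins.

4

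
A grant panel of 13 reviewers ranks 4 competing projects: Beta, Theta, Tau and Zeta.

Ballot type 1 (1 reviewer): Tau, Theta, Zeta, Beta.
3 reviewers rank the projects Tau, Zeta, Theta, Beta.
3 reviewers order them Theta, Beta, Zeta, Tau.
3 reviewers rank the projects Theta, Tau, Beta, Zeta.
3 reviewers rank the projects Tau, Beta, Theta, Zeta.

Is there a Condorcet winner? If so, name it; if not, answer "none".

Tau

Check each pair by majority over 13 ballots:
Beta–Theta: Theta 10–3.
Beta vs Tau: Beta preferred on 3 ballots; Tau wins 10–3.
Beta vs Zeta: 3+3+3 = 9 for Beta, 4 for Zeta — Beta by 9–4.
Theta vs Tau: Theta is ranked higher on 3+3 = 6 ballots, Tau on 7. Tau wins 7–6.
Theta vs Zeta: Theta is ranked higher on 1+3+3+3 = 10 ballots, Zeta on 3. Theta wins 10–3.
Tau vs Zeta: Tau preferred on 1+3+3+3 = 10 ballots; Tau wins 10–3.
Tau defeats every rival head-to-head and is the Condorcet winner.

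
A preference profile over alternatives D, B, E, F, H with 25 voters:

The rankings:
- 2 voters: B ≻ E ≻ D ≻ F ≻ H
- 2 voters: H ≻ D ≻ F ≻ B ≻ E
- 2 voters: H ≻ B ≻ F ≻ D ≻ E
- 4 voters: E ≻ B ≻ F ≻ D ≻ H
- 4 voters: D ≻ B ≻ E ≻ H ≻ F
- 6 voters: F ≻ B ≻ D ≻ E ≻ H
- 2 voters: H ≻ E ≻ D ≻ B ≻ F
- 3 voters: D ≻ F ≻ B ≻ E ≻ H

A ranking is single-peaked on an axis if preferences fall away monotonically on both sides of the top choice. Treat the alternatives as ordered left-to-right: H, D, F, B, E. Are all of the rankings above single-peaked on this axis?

no

Axis positions: H=1, D=2, F=3, B=4, E=5.
Faction 1: ranking walks positions 4-5-2-3-1; D is ranked above F even though F lies between D and the peak B on the axis — preferences dip and rise again. Not single-peaked.
Faction 2 (peak H at position 1): ranking walks positions 1-2-3-4-5, expanding outward from the peak — single-peaked.
Faction 3: ranking walks positions 1-4-3-2-5; B is ranked above D even though D lies between B and the peak H on the axis — preferences dip and rise again. Not single-peaked.
Faction 4 (peak E at position 5): ranking walks positions 5-4-3-2-1, expanding outward from the peak — single-peaked.
Faction 5: ranking walks positions 2-4-5-1-3; B is ranked above F even though F lies between B and the peak D on the axis — preferences dip and rise again. Not single-peaked.
Faction 6 (peak F at position 3): ranking walks positions 3-4-2-5-1, expanding outward from the peak — single-peaked.
Faction 7: ranking walks positions 1-5-2-4-3; E is ranked above D even though D lies between E and the peak H on the axis — preferences dip and rise again. Not single-peaked.
Faction 8 (peak D at position 2): ranking walks positions 2-3-4-5-1, expanding outward from the peak — single-peaked.
Faction 1 violates single-peakedness, so the profile is not single-peaked on this axis.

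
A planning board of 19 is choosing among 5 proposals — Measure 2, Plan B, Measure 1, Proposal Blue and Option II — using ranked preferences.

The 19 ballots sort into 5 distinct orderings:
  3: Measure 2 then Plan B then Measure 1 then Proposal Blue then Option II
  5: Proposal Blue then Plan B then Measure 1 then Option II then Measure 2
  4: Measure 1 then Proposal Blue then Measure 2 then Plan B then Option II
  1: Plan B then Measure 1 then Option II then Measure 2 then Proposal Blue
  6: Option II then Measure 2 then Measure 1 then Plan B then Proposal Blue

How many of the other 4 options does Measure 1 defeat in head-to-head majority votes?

Measure 1 against each rival (19 council members):
Measure 1 vs Measure 2: Measure 1 preferred on 5+4+1 = 10 ballots; Measure 1 wins 10–9.
Measure 1 vs Plan B: Measure 1, 10–9.
Measure 1 vs Proposal Blue: 3+4+1+6 = 14 for Measure 1, 5 for Proposal Blue — Measure 1 by 14–5.
Measure 1 vs Option II: Measure 1 preferred on 3+5+4+1 = 13 ballots; Measure 1 wins 13–6.
Measure 1 beats Measure 2, Plan B, Proposal Blue, Option II — 4 pairwise wins.

4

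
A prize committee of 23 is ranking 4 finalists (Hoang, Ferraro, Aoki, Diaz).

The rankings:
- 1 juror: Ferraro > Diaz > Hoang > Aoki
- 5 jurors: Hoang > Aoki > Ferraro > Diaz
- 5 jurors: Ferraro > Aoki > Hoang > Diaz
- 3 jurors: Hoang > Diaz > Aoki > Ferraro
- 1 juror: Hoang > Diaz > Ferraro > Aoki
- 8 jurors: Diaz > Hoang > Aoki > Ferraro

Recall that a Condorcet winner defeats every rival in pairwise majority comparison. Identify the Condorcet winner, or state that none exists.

Head-to-head results (23 jurors):
Hoang vs Ferraro: Hoang is ranked higher on 5+3+1+8 = 17 ballots, Ferraro on 6. Hoang wins 17–6.
Hoang vs Aoki: 1+5+3+1+8 = 18 for Hoang, 5 for Aoki — Hoang by 18–5.
Hoang vs Diaz: 5+5+3+1 = 14 for Hoang, 9 for Diaz — Hoang by 14–9.
Ferraro vs Aoki: Ferraro is ranked higher on 1+5+1 = 7 ballots, Aoki on 16. Aoki wins 16–7.
Ferraro vs Diaz: Ferraro preferred on 1+5+5 = 11 ballots; Diaz wins 12–11.
Aoki vs Diaz: 10 to 13, Diaz.
Hoang wins every pairwise contest, so Hoang is the Condorcet winner.

Hoang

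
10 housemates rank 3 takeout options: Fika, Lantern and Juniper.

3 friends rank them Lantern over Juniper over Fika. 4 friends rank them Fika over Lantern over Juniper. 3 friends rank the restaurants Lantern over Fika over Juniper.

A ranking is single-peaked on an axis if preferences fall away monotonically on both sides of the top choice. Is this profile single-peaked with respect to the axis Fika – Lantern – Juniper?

yes

Axis positions: Fika=1, Lantern=2, Juniper=3.
Cluster 1 (peak Lantern at position 2): ranking walks positions 2-3-1, expanding outward from the peak — single-peaked.
Cluster 2 (peak Fika at position 1): ranking walks positions 1-2-3, expanding outward from the peak — single-peaked.
Cluster 3 (peak Lantern at position 2): ranking walks positions 2-1-3, expanding outward from the peak — single-peaked.
Every ranking is single-peaked on this axis.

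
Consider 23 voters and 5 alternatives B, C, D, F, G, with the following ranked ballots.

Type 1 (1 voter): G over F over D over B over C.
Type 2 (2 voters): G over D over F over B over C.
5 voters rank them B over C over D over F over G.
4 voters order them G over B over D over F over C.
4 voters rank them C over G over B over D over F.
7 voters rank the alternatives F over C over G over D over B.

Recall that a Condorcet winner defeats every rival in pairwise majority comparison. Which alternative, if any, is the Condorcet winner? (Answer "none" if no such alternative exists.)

none

Pairwise majorities:
B–C: B 12–11.
B vs D: B preferred on 5+4+4 = 13 ballots; B wins 13–10.
B vs F: 13 to 10, B.
B vs G: G wins 18–5.
C vs D: C wins 16–7.
C–F: F 14–9.
C vs G: 16 to 7, C.
D vs F: 15 to 8, D.
D vs G: D is ranked higher on 5 ballots, G on 18. G wins 18–5.
F vs G: F preferred on 5+7 = 12 ballots; F wins 12–11.
Every alternative loses at least once (B loses to G; C loses to B; D loses to B; F loses to B; G loses to C). The majority relation contains the cycle B > C > G > B, so there is no Condorcet winner.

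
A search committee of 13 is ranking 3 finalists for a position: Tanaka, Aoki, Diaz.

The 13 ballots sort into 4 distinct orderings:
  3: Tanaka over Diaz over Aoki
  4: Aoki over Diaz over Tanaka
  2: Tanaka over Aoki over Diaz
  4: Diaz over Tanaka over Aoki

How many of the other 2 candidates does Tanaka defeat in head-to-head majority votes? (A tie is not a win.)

Tanaka against each rival (13 committee members):
Tanaka–Aoki: Tanaka 9–4.
Tanaka vs Diaz: 3+2 = 5 for Tanaka, 8 for Diaz — Diaz by 8–5.
Tanaka beats Aoki; loses to Diaz — 1 pairwise win.

1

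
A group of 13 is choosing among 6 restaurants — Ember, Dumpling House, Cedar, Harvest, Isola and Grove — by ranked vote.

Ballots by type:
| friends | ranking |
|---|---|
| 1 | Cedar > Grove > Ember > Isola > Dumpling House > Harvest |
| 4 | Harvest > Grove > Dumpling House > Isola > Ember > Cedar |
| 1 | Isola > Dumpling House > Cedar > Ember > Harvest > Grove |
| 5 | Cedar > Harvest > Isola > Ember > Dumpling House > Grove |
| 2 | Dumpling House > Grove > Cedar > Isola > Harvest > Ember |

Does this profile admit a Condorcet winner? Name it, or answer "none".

Head-to-head results (13 friends):
Ember vs Dumpling House: Dumpling House, 7–6.
Ember vs Cedar: Cedar wins 9–4.
Ember–Harvest: Harvest 11–2.
Ember vs Isola: Isola wins 12–1.
Ember–Grove: Grove 7–6.
Dumpling House vs Cedar: Dumpling House wins 7–6.
Dumpling House vs Harvest: Harvest, 9–4.
Dumpling House vs Isola: Isola, 7–6.
Dumpling House vs Grove: Dumpling House wins 8–5.
Cedar–Harvest: Cedar 9–4.
Cedar vs Isola: Cedar, 8–5.
Cedar vs Grove: Cedar wins 7–6.
Harvest–Isola: Harvest 9–4.
Harvest–Grove: Harvest 10–3.
Isola vs Grove: Grove wins 7–6.
Each restaurant drops at least one matchup (Ember loses to Dumpling House; Dumpling House loses to Harvest; Cedar loses to Dumpling House; Harvest loses to Cedar; Isola loses to Cedar; Grove loses to Dumpling House); the cycle Dumpling House > Cedar > Harvest > Dumpling House rules out a Condorcet winner.

none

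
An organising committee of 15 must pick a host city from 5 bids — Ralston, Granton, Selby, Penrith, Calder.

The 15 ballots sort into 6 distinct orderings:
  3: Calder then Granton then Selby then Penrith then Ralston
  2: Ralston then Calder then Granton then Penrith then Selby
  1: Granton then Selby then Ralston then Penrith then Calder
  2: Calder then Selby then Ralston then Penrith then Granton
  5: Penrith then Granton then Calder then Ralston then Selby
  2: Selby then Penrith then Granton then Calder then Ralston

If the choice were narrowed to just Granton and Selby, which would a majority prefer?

Granton

Ballots ranking Granton above Selby: 3 + 2 + 1 + 5 = 11.
Ballots ranking Selby above Granton: 15 − 11 = 4.
Granton wins the head-to-head 11–4.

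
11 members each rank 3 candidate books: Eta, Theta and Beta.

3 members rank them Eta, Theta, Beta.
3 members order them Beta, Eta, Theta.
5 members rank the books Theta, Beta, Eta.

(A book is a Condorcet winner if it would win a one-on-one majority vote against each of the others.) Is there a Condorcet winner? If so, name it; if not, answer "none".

Check each pair by majority over 11 ballots:
Eta vs Theta: 6 to 5, Eta.
Eta vs Beta: 3 for Eta, 8 for Beta — Beta by 8–3.
Theta vs Beta: 3+5 = 8 for Theta, 3 for Beta — Theta by 8–3.
No book is unbeaten: Eta loses to Beta; Theta loses to Eta; Beta loses to Theta. In particular Eta beats Theta beats Beta beats Eta is a majority cycle — no Condorcet winner exists.

none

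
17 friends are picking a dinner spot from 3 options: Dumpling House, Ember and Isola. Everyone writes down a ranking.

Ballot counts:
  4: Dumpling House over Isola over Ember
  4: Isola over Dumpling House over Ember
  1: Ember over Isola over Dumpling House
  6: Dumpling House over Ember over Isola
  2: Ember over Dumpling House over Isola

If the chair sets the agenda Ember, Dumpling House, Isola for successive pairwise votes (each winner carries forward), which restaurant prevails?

Dumpling House

Round 1: Ember vs Dumpling House — 3–14, Dumpling House advances.
Round 2: Dumpling House vs Isola — 12–5, Dumpling House advances.
Dumpling House survives the agenda.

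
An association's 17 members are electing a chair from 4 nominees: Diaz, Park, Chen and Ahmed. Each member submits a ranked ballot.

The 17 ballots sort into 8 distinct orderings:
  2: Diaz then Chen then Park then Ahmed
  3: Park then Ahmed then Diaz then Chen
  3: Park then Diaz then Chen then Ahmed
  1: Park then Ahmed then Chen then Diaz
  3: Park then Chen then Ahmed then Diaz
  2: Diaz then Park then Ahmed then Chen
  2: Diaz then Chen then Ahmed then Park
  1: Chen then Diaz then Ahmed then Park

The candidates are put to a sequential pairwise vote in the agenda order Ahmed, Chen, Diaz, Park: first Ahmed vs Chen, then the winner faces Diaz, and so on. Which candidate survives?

Round 1: Ahmed vs Chen — 6–11, Chen advances.
Round 2: Chen vs Diaz — 5–12, Diaz advances.
Round 3: Diaz vs Park — 7–10, Park advances.
Park survives the agenda.

Park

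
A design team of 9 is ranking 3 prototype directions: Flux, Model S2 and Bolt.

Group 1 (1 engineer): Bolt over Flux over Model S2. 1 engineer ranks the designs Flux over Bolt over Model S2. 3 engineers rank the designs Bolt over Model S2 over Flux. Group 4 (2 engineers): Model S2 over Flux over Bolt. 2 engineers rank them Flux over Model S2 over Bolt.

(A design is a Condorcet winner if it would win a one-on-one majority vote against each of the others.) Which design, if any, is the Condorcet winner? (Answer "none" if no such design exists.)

Pairwise majorities:
Flux vs Model S2: Flux preferred on 1+1+2 = 4 ballots; Model S2 wins 5–4.
Flux vs Bolt: 1+2+2 = 5 for Flux, 4 for Bolt — Flux by 5–4.
Model S2 vs Bolt: 4 to 5, Bolt.
Each design drops at least one matchup (Flux loses to Model S2; Model S2 loses to Bolt; Bolt loses to Flux); the cycle Flux → Bolt → Model S2 → Flux rules out a Condorcet winner.

none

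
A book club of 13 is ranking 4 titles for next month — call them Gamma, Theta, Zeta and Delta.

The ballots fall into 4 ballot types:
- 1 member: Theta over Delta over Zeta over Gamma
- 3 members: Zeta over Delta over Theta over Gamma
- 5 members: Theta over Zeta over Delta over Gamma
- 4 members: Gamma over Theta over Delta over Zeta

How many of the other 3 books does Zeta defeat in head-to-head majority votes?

2

Zeta against each rival (13 members):
Zeta vs Gamma: Zeta, 9–4.
Zeta–Theta: Theta 10–3.
Zeta–Delta: Zeta 8–5.
Zeta beats Gamma, Delta; loses to Theta — 2 pairwise wins.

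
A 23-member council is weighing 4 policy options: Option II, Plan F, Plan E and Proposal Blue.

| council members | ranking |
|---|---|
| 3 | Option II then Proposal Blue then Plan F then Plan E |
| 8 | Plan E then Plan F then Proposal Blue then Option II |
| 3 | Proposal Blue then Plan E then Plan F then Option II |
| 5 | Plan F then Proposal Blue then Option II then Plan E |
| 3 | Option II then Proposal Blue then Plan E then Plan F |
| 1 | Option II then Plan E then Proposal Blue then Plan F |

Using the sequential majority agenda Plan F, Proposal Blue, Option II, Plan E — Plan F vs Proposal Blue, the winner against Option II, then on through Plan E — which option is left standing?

Plan E

Round 1: Plan F vs Proposal Blue — 13–10, Plan F advances.
Round 2: Plan F vs Option II — 16–7, Plan F advances.
Round 3: Plan F vs Plan E — 8–15, Plan E advances.
Plan E survives the agenda.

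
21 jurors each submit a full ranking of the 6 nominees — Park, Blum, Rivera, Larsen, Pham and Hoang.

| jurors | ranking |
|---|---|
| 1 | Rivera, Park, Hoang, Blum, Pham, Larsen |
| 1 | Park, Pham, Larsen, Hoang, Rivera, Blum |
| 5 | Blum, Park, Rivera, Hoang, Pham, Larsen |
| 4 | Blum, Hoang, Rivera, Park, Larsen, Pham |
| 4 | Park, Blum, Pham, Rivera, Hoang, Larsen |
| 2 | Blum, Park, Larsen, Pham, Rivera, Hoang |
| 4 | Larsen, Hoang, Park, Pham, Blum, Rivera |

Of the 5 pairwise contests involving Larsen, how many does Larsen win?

0

Larsen against each rival (21 jurors):
Larsen vs Park: Larsen is ranked higher on 4 ballots, Park on 17. Park wins 17–4.
Larsen vs Blum: Larsen is ranked higher on 1+4 = 5 ballots, Blum on 16. Blum wins 16–5.
Larsen–Rivera: Rivera 14–7.
Larsen vs Pham: Pham wins 11–10.
Larsen vs Hoang: Larsen is ranked higher on 1+2+4 = 7 ballots, Hoang on 14. Hoang wins 14–7.
Larsen beats no one; loses to Park, Blum, Rivera, Pham, Hoang — 0 pairwise wins.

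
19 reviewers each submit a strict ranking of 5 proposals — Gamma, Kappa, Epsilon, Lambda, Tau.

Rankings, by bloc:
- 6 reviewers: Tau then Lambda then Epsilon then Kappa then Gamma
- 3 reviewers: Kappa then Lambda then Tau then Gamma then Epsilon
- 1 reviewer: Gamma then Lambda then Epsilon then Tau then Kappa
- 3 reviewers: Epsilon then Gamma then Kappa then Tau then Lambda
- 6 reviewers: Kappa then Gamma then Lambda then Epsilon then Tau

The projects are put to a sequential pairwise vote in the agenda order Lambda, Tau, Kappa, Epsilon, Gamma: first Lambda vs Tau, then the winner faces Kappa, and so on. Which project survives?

Round 1: Lambda vs Tau — 10–9, Lambda advances.
Round 2: Lambda vs Kappa — 7–12, Kappa advances.
Round 3: Kappa vs Epsilon — 9–10, Epsilon advances.
Round 4: Epsilon vs Gamma — 9–10, Gamma advances.
The agenda winner is Gamma.

Gamma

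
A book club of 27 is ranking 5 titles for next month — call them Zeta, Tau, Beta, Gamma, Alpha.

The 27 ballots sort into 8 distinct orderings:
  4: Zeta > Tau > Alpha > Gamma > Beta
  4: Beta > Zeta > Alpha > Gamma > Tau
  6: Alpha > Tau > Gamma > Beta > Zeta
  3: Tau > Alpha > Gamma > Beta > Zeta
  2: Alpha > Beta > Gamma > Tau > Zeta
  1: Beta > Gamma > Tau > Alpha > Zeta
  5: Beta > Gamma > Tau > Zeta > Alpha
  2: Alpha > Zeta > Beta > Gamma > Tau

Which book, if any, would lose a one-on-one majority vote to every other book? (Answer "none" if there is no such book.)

Head-to-head results (27 members):
Zeta vs Tau: Tau wins 17–10.
Zeta vs Beta: Beta, 21–6.
Zeta vs Gamma: Zeta is ranked higher on 4+4+2 = 10 ballots, Gamma on 17. Gamma wins 17–10.
Zeta vs Alpha: 4+4+5 = 13 for Zeta, 14 for Alpha — Alpha by 14–13.
Tau vs Beta: 13 to 14, Beta.
Tau vs Gamma: Gamma wins 14–13.
Tau vs Alpha: Tau is ranked higher on 4+3+1+5 = 13 ballots, Alpha on 14. Alpha wins 14–13.
Beta–Gamma: Beta 14–13.
Beta–Alpha: Alpha 17–10.
Gamma vs Alpha: 6 to 21, Alpha.
Only Zeta has no wins; Zeta is the Condorcet loser.

Zeta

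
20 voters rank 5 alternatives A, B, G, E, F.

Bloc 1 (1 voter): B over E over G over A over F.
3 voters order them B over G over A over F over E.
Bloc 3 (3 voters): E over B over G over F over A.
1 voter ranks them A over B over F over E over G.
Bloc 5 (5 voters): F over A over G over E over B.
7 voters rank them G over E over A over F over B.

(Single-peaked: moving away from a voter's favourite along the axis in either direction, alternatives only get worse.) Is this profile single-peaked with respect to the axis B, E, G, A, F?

Axis positions: B=1, E=2, G=3, A=4, F=5.
Bloc 1 (peak B at position 1): ranking walks positions 1-2-3-4-5, expanding outward from the peak — single-peaked.
Bloc 2: ranking walks positions 1-3-4-5-2; G is ranked above E even though E lies between G and the peak B on the axis — preferences dip and rise again. Not single-peaked.
Bloc 3: ranking walks positions 2-1-3-5-4; F is ranked above A even though A lies between F and the peak E on the axis — preferences dip and rise again. Not single-peaked.
Bloc 4: ranking walks positions 4-1-5-2-3; B is ranked above G even though G lies between B and the peak A on the axis — preferences dip and rise again. Not single-peaked.
Bloc 5 (peak F at position 5): ranking walks positions 5-4-3-2-1, expanding outward from the peak — single-peaked.
Bloc 6 (peak G at position 3): ranking walks positions 3-2-4-5-1, expanding outward from the peak — single-peaked.
Bloc 2 violates single-peakedness, so the profile is not single-peaked on this axis.

no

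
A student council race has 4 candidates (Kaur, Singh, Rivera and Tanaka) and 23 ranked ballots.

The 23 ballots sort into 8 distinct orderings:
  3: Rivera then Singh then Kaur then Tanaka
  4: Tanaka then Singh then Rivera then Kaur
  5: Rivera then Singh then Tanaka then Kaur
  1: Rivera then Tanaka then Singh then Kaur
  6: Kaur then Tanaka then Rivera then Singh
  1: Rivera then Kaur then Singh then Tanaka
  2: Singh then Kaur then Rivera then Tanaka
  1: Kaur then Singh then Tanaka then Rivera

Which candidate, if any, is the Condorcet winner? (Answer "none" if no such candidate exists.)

Rivera

Pairwise majorities:
Kaur vs Singh: Kaur preferred on 6+1+1 = 8 ballots; Singh wins 15–8.
Kaur vs Rivera: 9 to 14, Rivera.
Kaur vs Tanaka: 13 to 10, Kaur.
Singh vs Rivera: Singh is ranked higher on 4+2+1 = 7 ballots, Rivera on 16. Rivera wins 16–7.
Singh vs Tanaka: 12 to 11, Singh.
Rivera vs Tanaka: Rivera preferred on 3+5+1+1+2 = 12 ballots; Rivera wins 12–11.
Only Rivera has no losses; Rivera is the Condorcet winner.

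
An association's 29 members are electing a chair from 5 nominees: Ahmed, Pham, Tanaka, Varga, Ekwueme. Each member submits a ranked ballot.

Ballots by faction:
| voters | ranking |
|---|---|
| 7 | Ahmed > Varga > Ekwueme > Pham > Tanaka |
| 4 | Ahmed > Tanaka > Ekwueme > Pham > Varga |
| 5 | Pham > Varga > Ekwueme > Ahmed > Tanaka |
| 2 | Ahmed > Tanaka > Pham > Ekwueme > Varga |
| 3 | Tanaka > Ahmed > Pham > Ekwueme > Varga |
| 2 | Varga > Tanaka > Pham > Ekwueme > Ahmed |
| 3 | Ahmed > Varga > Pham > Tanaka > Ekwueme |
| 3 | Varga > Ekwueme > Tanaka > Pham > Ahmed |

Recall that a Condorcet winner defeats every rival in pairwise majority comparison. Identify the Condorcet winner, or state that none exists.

Head-to-head results (29 voters):
Ahmed vs Pham: Ahmed preferred on 7+4+2+3+3 = 19 ballots; Ahmed wins 19–10.
Ahmed vs Tanaka: 7+4+5+2+3 = 21 for Ahmed, 8 for Tanaka — Ahmed by 21–8.
Ahmed vs Varga: Ahmed is ranked higher on 7+4+2+3+3 = 19 ballots, Varga on 10. Ahmed wins 19–10.
Ahmed–Ekwueme: Ahmed 19–10.
Pham vs Tanaka: Pham preferred on 7+5+3 = 15 ballots; Pham wins 15–14.
Pham vs Varga: Varga, 15–14.
Pham–Ekwueme: Pham 15–14.
Tanaka vs Varga: Varga, 20–9.
Tanaka vs Ekwueme: Tanaka is ranked higher on 4+2+3+2+3 = 14 ballots, Ekwueme on 15. Ekwueme wins 15–14.
Varga vs Ekwueme: Varga is ranked higher on 7+5+2+3+3 = 20 ballots, Ekwueme on 9. Varga wins 20–9.
Ahmed defeats every rival head-to-head and is the Condorcet winner.

Ahmed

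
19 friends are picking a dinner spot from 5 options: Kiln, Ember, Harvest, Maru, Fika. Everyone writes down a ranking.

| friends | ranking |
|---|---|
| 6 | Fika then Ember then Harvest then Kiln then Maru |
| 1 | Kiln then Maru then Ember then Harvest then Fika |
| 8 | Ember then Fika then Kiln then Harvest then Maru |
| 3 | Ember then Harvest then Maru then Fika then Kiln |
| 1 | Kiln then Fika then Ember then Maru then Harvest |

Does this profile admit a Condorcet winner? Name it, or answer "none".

Ember

Check each pair by majority over 19 ballots:
Kiln vs Ember: Kiln is ranked higher on 1+1 = 2 ballots, Ember on 17. Ember wins 17–2.
Kiln vs Harvest: Kiln preferred on 1+8+1 = 10 ballots; Kiln wins 10–9.
Kiln vs Maru: 16 to 3, Kiln.
Kiln vs Fika: 2 to 17, Fika.
Ember vs Harvest: Ember preferred on 6+1+8+3+1 = 19 ballots; Ember wins 19–0.
Ember vs Maru: 18 to 1, Ember.
Ember vs Fika: Ember preferred on 1+8+3 = 12 ballots; Ember wins 12–7.
Harvest vs Maru: 17 to 2, Harvest.
Harvest vs Fika: Harvest preferred on 1+3 = 4 ballots; Fika wins 15–4.
Maru vs Fika: Maru preferred on 1+3 = 4 ballots; Fika wins 15–4.
Only Ember has no losses; Ember is the Condorcet winner.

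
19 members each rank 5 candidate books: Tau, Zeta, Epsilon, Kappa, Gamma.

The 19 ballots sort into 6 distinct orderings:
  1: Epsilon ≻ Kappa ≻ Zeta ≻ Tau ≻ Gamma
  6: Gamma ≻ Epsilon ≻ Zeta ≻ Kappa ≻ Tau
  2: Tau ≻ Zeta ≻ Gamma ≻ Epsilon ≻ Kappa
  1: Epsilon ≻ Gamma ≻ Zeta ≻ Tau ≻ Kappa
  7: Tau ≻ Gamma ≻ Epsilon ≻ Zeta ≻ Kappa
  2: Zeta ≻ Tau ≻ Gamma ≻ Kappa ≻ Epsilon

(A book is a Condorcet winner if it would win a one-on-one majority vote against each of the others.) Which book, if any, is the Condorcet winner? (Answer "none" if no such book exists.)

Check each pair by majority over 19 ballots:
Tau vs Zeta: Tau preferred on 2+7 = 9 ballots; Zeta wins 10–9.
Tau vs Epsilon: Tau, 11–8.
Tau vs Kappa: Tau preferred on 2+1+7+2 = 12 ballots; Tau wins 12–7.
Tau vs Gamma: Tau, 12–7.
Zeta vs Epsilon: Epsilon wins 15–4.
Zeta–Kappa: Zeta 18–1.
Zeta vs Gamma: 5 to 14, Gamma.
Epsilon vs Kappa: Epsilon, 17–2.
Epsilon vs Gamma: Epsilon preferred on 1+1 = 2 ballots; Gamma wins 17–2.
Kappa vs Gamma: Gamma, 18–1.
Each book drops at least one matchup (Tau loses to Zeta; Zeta loses to Epsilon; Epsilon loses to Tau; Kappa loses to Tau; Gamma loses to Tau); the cycle Tau → Epsilon → Zeta → Tau rules out a Condorcet winner.

none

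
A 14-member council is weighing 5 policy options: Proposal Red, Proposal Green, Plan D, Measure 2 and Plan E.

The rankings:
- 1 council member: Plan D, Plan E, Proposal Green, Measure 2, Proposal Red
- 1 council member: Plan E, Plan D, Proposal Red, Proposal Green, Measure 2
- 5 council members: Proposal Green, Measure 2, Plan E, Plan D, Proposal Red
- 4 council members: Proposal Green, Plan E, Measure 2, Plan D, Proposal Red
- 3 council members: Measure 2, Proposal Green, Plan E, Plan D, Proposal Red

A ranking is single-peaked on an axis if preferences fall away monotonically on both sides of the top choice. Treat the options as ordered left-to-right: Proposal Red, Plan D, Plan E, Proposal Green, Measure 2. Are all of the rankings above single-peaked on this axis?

yes

Axis positions: Proposal Red=1, Plan D=2, Plan E=3, Proposal Green=4, Measure 2=5.
Bloc 1 (peak Plan D at position 2): ranking walks positions 2-3-4-5-1, expanding outward from the peak — single-peaked.
Bloc 2 (peak Plan E at position 3): ranking walks positions 3-2-1-4-5, expanding outward from the peak — single-peaked.
Bloc 3 (peak Proposal Green at position 4): ranking walks positions 4-5-3-2-1, expanding outward from the peak — single-peaked.
Bloc 4 (peak Proposal Green at position 4): ranking walks positions 4-3-5-2-1, expanding outward from the peak — single-peaked.
Bloc 5 (peak Measure 2 at position 5): ranking walks positions 5-4-3-2-1, expanding outward from the peak — single-peaked.
Every ranking is single-peaked on this axis.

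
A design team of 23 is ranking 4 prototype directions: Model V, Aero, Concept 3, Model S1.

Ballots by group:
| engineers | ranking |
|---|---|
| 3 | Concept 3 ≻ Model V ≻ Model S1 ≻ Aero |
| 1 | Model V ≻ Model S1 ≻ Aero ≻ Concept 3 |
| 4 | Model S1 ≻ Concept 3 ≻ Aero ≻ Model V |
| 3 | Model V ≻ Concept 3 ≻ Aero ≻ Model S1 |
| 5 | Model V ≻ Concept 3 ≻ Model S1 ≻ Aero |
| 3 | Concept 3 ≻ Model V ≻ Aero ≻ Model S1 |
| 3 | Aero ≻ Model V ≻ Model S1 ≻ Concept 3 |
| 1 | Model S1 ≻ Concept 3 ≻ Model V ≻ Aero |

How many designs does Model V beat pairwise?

3

Model V against each rival (23 engineers):
Model V vs Aero: Model V preferred on 3+1+3+5+3+1 = 16 ballots; Model V wins 16–7.
Model V vs Concept 3: Model V wins 12–11.
Model V vs Model S1: 18 to 5, Model V.
Model V beats Aero, Concept 3, Model S1 — 3 pairwise wins.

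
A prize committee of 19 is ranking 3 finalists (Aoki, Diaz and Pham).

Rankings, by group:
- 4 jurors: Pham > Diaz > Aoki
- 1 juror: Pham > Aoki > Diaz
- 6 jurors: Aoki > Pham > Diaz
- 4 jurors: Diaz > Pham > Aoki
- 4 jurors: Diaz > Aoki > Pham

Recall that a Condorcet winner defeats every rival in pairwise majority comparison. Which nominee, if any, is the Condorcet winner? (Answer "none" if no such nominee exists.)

none

Pairwise majorities:
Aoki vs Diaz: Diaz, 12–7.
Aoki vs Pham: Aoki, 10–9.
Diaz–Pham: Pham 11–8.
Every nominee loses at least once (Aoki loses to Diaz; Diaz loses to Pham; Pham loses to Aoki). The majority relation contains the cycle Aoki → Pham → Diaz → Aoki, so there is no Condorcet winner.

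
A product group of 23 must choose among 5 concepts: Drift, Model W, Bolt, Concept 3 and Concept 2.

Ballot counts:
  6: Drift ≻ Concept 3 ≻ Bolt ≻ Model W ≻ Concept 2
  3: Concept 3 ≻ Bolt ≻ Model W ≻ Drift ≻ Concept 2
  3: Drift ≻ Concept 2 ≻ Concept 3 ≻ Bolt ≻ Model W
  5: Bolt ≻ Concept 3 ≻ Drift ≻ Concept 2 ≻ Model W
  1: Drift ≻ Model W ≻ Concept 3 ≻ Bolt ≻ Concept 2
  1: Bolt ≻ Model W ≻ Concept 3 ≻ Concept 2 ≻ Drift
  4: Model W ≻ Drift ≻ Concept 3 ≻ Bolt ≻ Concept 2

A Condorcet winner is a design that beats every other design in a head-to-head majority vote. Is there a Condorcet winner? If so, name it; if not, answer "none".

Drift

Head-to-head results (23 engineers):
Drift vs Model W: Drift preferred on 6+3+5+1 = 15 ballots; Drift wins 15–8.
Drift vs Bolt: Drift wins 14–9.
Drift vs Concept 3: Drift, 14–9.
Drift–Concept 2: Drift 22–1.
Model W vs Bolt: Bolt, 18–5.
Model W vs Concept 3: Concept 3 wins 17–6.
Model W vs Concept 2: Model W, 15–8.
Bolt vs Concept 3: 5+1 = 6 for Bolt, 17 for Concept 3 — Concept 3 by 17–6.
Bolt vs Concept 2: Bolt wins 20–3.
Concept 3 vs Concept 2: 20 to 3, Concept 3.
Only Drift has no losses; Drift is the Condorcet winner.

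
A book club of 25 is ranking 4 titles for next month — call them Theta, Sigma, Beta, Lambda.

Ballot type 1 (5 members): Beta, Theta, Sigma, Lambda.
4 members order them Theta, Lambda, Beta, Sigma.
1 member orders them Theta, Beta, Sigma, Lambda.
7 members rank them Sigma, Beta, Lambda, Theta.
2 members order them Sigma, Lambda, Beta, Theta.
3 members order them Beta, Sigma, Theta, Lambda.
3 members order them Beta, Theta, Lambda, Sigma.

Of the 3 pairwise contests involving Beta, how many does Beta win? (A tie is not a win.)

3

Beta against each rival (25 members):
Beta vs Theta: Beta, 20–5.
Beta vs Sigma: Beta, 16–9.
Beta vs Lambda: Beta wins 19–6.
Beta beats Theta, Sigma, Lambda — 3 pairwise wins.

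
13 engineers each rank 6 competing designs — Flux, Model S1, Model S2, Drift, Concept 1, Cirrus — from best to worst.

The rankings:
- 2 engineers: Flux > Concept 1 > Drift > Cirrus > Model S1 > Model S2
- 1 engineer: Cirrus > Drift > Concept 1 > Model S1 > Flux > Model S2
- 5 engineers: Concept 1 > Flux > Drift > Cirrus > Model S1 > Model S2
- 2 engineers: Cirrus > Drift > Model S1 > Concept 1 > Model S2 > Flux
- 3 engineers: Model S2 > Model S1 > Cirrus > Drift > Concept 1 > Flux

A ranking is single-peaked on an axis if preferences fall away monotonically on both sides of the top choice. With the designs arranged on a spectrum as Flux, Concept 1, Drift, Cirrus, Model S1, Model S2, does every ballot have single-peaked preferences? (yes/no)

Axis positions: Flux=1, Concept 1=2, Drift=3, Cirrus=4, Model S1=5, Model S2=6.
Bloc 1 (peak Flux at position 1): ranking walks positions 1-2-3-4-5-6, expanding outward from the peak — single-peaked.
Bloc 2 (peak Cirrus at position 4): ranking walks positions 4-3-2-5-1-6, expanding outward from the peak — single-peaked.
Bloc 3 (peak Concept 1 at position 2): ranking walks positions 2-1-3-4-5-6, expanding outward from the peak — single-peaked.
Bloc 4 (peak Cirrus at position 4): ranking walks positions 4-3-5-2-6-1, expanding outward from the peak — single-peaked.
Bloc 5 (peak Model S2 at position 6): ranking walks positions 6-5-4-3-2-1, expanding outward from the peak — single-peaked.
Every ranking is single-peaked on this axis.

yes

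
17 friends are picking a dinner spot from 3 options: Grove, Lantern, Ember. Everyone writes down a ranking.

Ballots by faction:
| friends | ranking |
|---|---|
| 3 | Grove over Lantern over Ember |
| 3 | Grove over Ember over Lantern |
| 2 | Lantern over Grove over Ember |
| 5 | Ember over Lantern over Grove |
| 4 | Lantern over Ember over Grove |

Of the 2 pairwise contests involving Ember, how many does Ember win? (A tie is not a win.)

1

Ember against each rival (17 friends):
Ember vs Grove: 5+4 = 9 for Ember, 8 for Grove — Ember by 9–8.
Ember vs Lantern: Lantern wins 9–8.
Ember beats Grove; loses to Lantern — 1 pairwise win.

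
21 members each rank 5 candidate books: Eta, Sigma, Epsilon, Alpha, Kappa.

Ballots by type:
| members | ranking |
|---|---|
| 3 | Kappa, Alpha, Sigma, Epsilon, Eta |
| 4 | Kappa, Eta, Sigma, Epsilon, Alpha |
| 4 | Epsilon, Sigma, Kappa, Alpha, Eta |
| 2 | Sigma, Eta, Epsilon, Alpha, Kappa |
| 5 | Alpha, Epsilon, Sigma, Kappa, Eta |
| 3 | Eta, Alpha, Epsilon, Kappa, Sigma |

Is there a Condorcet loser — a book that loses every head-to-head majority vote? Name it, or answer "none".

Head-to-head results (21 members):
Eta vs Sigma: Eta is ranked higher on 4+3 = 7 ballots, Sigma on 14. Sigma wins 14–7.
Eta vs Epsilon: Eta preferred on 4+2+3 = 9 ballots; Epsilon wins 12–9.
Eta vs Alpha: Eta is ranked higher on 4+2+3 = 9 ballots, Alpha on 12. Alpha wins 12–9.
Eta vs Kappa: 5 to 16, Kappa.
Sigma vs Epsilon: 3+4+2 = 9 for Sigma, 12 for Epsilon — Epsilon by 12–9.
Sigma vs Alpha: Alpha wins 11–10.
Sigma vs Kappa: Sigma, 11–10.
Epsilon vs Alpha: Epsilon preferred on 4+4+2 = 10 ballots; Alpha wins 11–10.
Epsilon vs Kappa: 4+2+5+3 = 14 for Epsilon, 7 for Kappa — Epsilon by 14–7.
Alpha–Kappa: Kappa 11–10.
Only Eta has no wins; Eta is the Condorcet loser.

Eta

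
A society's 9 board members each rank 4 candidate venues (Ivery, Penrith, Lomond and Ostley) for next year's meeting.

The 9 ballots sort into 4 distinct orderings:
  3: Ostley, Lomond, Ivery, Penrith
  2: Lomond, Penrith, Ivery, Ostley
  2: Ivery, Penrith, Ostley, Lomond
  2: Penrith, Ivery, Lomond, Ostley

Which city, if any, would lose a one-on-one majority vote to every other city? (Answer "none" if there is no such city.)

none

Pairwise majorities:
Ivery vs Penrith: 5 to 4, Ivery.
Ivery vs Lomond: Lomond, 5–4.
Ivery vs Ostley: Ivery preferred on 2+2+2 = 6 ballots; Ivery wins 6–3.
Penrith–Lomond: Lomond 5–4.
Penrith vs Ostley: Penrith wins 6–3.
Lomond vs Ostley: Lomond preferred on 2+2 = 4 ballots; Ostley wins 5–4.
No city is winless: Ivery beats Penrith; Penrith beats Ostley; Lomond beats Ivery; Ostley beats Lomond. There is no Condorcet loser.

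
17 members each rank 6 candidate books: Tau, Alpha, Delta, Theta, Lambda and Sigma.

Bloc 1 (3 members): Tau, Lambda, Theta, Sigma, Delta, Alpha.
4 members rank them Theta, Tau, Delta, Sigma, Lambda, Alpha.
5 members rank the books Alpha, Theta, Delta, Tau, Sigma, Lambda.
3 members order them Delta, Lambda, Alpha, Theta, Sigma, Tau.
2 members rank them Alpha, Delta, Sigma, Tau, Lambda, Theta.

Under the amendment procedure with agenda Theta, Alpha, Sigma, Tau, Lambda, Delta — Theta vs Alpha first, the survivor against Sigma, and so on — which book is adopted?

Delta

Round 1: Theta vs Alpha — 7–10, Alpha advances.
Round 2: Alpha vs Sigma — 10–7, Alpha advances.
Round 3: Alpha vs Tau — 10–7, Alpha advances.
Round 4: Alpha vs Lambda — 7–10, Lambda advances.
Round 5: Lambda vs Delta — 3–14, Delta advances.
Delta survives the agenda.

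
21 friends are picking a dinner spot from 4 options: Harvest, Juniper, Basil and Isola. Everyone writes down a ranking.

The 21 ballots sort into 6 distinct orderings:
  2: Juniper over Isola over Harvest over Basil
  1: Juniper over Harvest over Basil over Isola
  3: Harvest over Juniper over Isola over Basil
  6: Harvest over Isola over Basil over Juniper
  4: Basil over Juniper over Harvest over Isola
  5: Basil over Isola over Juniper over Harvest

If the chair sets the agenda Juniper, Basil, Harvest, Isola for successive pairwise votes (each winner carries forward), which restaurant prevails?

Round 1: Juniper vs Basil — 6–15, Basil advances.
Round 2: Basil vs Harvest — 9–12, Harvest advances.
Round 3: Harvest vs Isola — 14–7, Harvest advances.
The agenda winner is Harvest.

Harvest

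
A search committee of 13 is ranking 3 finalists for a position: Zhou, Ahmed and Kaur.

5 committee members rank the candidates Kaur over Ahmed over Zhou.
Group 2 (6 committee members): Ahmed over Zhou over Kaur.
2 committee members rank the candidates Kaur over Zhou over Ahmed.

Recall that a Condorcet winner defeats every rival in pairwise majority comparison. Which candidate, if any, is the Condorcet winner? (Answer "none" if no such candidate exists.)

Kaur

Pairwise majorities:
Zhou–Ahmed: Ahmed 11–2.
Zhou–Kaur: Kaur 7–6.
Ahmed vs Kaur: Ahmed is ranked higher on 6 ballots, Kaur on 7. Kaur wins 7–6.
Kaur beats each of Zhou, Ahmed — Kaur is the Condorcet winner.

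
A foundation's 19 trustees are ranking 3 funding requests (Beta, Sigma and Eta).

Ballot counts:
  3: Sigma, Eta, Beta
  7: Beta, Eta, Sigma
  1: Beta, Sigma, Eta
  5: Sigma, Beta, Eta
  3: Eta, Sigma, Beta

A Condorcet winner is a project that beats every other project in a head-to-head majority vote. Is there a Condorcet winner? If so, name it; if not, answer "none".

Check each pair by majority over 19 ballots:
Beta vs Sigma: Sigma, 11–8.
Beta vs Eta: 13 to 6, Beta.
Sigma vs Eta: 3+1+5 = 9 for Sigma, 10 for Eta — Eta by 10–9.
Every project loses at least once (Beta loses to Sigma; Sigma loses to Eta; Eta loses to Beta). The majority relation contains the cycle Beta > Eta > Sigma > Beta, so there is no Condorcet winner.

none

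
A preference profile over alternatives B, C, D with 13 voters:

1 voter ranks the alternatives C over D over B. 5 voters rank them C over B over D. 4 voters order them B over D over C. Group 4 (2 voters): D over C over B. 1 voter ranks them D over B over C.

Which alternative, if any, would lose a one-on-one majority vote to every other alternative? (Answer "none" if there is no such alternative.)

none

Pairwise majorities:
B vs C: C, 8–5.
B–D: B 9–4.
C vs D: C is ranked higher on 1+5 = 6 ballots, D on 7. D wins 7–6.
No alternative is winless: B beats D; C beats B; D beats C. There is no Condorcet loser.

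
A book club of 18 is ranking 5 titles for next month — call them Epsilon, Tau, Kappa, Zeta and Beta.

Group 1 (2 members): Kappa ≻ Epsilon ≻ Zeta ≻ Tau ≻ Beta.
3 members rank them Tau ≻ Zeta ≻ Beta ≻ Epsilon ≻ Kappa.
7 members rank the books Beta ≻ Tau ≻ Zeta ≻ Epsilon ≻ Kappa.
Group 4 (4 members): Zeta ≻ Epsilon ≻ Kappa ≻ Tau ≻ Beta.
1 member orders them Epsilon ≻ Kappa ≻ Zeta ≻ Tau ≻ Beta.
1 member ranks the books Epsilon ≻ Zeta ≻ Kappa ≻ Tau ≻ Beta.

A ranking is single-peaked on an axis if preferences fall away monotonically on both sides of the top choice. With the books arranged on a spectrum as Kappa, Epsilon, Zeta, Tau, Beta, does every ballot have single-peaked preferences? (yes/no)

yes

Axis positions: Kappa=1, Epsilon=2, Zeta=3, Tau=4, Beta=5.
Group 1 (peak Kappa at position 1): ranking walks positions 1-2-3-4-5, expanding outward from the peak — single-peaked.
Group 2 (peak Tau at position 4): ranking walks positions 4-3-5-2-1, expanding outward from the peak — single-peaked.
Group 3 (peak Beta at position 5): ranking walks positions 5-4-3-2-1, expanding outward from the peak — single-peaked.
Group 4 (peak Zeta at position 3): ranking walks positions 3-2-1-4-5, expanding outward from the peak — single-peaked.
Group 5 (peak Epsilon at position 2): ranking walks positions 2-1-3-4-5, expanding outward from the peak — single-peaked.
Group 6 (peak Epsilon at position 2): ranking walks positions 2-3-1-4-5, expanding outward from the peak — single-peaked.
Every ranking is single-peaked on this axis.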